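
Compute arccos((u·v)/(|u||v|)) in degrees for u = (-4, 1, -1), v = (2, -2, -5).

With u = (-4, 1, -1), v = (2, -2, -5):
u·v = (-4)·2 + 1·(-2) + (-1)·(-5) = (-8) + (-2) + 5 = -5.
|u| = √((-4)² + 1² + (-1)²) = √18, |v| = √(2² + (-2)² + (-5)²) = √33, so |u||v| = √(18·33) = √594.
cos θ = (u·v)/(|u||v|) = -5/√594 ≈ -0.205152
θ = arccos(-0.205152) ≈ 101.84°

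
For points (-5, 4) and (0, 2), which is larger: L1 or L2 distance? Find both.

L1 = |-5 - 0| + |4 - 2| = 5 + 2 = 7
L2 = √(5² + 2²) = √29 ≈ 5.3852
L1 ≥ L2 always (equality iff movement is along one axis); L1 > L2 here.
Ratio L1/L2 = 7/√29 ≈ 1.2999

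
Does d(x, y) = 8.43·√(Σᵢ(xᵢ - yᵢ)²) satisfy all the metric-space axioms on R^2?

Yes. The L2 (Euclidean) norm induces a metric on R^2, and multiplying a metric by a positive constant 8.43 > 0 preserves all four axioms: non-negativity (8.43·||x-y|| ≥ 0), identity (8.43·||x-y|| = 0 ⟺ ||x-y|| = 0 ⟺ x = y), symmetry (||x-y|| = ||y-x||), and the triangle inequality (8.43·||x-z|| ≤ 8.43·||x-y|| + 8.43·||y-z||). So d is a metric.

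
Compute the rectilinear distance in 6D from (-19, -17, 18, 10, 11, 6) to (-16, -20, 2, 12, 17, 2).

Σ|x_i - y_i| = |-19 - (-16)| + |-17 - (-20)| + |18 - 2| + |10 - 12| + |11 - 17| + |6 - 2| = 3 + 3 + 16 + 2 + 6 + 4 = 34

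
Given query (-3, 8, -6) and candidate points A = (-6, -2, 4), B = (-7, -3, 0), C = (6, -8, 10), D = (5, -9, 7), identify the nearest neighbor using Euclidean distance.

Distances: d(A) ≈ 14.4568, d(B) ≈ 13.1529, d(C) ≈ 24.3516, d(D) ≈ 22.8473. Nearest: B = (-7, -3, 0) with distance 13.1529.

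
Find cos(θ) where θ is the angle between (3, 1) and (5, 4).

With u = (3, 1), v = (5, 4):
u·v = 3·5 + 1·4 = 15 + 4 = 19.
|u| = √(3² + 1²) = √10, |v| = √(5² + 4²) = √41, so |u||v| = √(10·41) = √410.
cos θ = (u·v)/(|u||v|) = 19/√410 ≈ 0.9383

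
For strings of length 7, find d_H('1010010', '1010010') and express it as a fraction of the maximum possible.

Differing positions: none. Hamming distance = 0. The maximum possible Hamming distance for length-7 strings is 7, so d_H/7 = 0/7 = 0.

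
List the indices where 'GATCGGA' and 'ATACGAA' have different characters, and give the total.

Differing positions: 1, 2, 3, 6. Hamming distance = 4.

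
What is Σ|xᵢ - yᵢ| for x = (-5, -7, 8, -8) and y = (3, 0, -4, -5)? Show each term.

Σ|x_i - y_i| = |-5 - 3| + |-7 - 0| + |8 - (-4)| + |-8 - (-5)| = 8 + 7 + 12 + 3 = 30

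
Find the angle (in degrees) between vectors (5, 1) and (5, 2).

With u = (5, 1), v = (5, 2):
u·v = 5·5 + 1·2 = 25 + 2 = 27.
|u| = √(5² + 1²) = √26, |v| = √(5² + 2²) = √29, so |u||v| = √(26·29) = √754.
cos θ = (u·v)/(|u||v|) = 27/√754 ≈ 0.983282
θ = arccos(0.983282) ≈ 10.49°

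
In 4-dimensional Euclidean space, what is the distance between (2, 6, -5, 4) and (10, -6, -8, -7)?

√(Σ(x_i - y_i)²) = √((2 - 10)² + (6 - (-6))² + (-5 - (-8))² + (4 - (-7))²)
= √((-8)² + 12² + 3² + 11²) = √(64 + 144 + 9 + 121) = √338 ≈ 18.3848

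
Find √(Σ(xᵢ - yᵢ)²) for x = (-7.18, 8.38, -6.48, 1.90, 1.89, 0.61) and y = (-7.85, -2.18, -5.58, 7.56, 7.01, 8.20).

√(Σ(x_i - y_i)²) = √((-7.18 - (-7.85))² + (8.38 - (-2.18))² + (-6.48 - (-5.58))² + (1.9 - 7.56)² + (1.89 - 7.01)² + (0.61 - 8.2)²)
= √(0.67² + 10.56² + (-0.9)² + (-5.66)² + (-5.12)² + (-7.59)²) = √(0.4489 + 111.5136 + 0.81 + 32.0356 + 26.2144 + 57.6081) = √228.6306 ≈ 15.1205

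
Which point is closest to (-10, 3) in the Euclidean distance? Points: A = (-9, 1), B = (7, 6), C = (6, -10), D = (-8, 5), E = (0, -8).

Distances: d(A) ≈ 2.2361, d(B) ≈ 17.2627, d(C) ≈ 20.6155, d(D) ≈ 2.8284, d(E) ≈ 14.8661. Nearest: A = (-9, 1) with distance 2.2361.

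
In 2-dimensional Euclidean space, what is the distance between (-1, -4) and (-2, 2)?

√(Σ(x_i - y_i)²) = √((-1 - (-2))² + (-4 - 2)²)
= √(1² + (-6)²) = √(1 + 36) = √37 ≈ 6.0828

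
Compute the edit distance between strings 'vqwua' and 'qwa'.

Let D[i][j] be the edit distance between the first i characters of 'vqwua' and the first j characters of 'qwa', with D[i][0] = i, D[0][j] = j, and D[i][j] = D[i-1][j-1] if the characters match, else 1 + min(D[i-1][j], D[i][j-1], D[i-1][j-1]). Filling the table (rows: prefixes of 'vqwua', columns: prefixes of 'qwa'):
     ε  q  w  a
  ε  0  1  2  3
  v  1  1  2  3
  q  2  1  2  3
  w  3  2  1  2
  u  4  3  2  2
  a  5  4  3  2
The bottom-right entry gives D[5][3] = 2, so no sequence of fewer than 2 edits works. Backtracking through the table gives one optimal edit sequence (2 edits):
  vqwua → qwua (del v @1)
  qwua → qwa (del u @3)
Edit distance = 2.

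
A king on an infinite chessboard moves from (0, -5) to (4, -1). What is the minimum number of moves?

max(|x_i - y_i|) = max(|0 - 4|, |-5 - (-1)|) = max(4, 4) = 4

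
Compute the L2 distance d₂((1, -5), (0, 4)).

√(Σ(x_i - y_i)²) = √((1 - 0)² + (-5 - 4)²)
= √(1² + (-9)²) = √(1 + 81) = √82 ≈ 9.0554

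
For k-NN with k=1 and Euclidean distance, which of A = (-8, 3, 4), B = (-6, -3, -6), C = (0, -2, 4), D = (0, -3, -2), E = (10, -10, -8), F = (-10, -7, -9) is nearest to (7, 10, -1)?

Distances: d(A) ≈ 17.2916, d(B) ≈ 19.0526, d(C) ≈ 14.7648, d(D) ≈ 14.7986, d(E) ≈ 21.4009, d(F) ≈ 25.3377. Nearest: C = (0, -2, 4) with distance 14.7648.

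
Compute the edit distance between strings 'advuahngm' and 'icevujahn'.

Let D[i][j] be the edit distance between the first i characters of 'advuahngm' and the first j characters of 'icevujahn', with D[i][0] = i, D[0][j] = j, and D[i][j] = D[i-1][j-1] if the characters match, else 1 + min(D[i-1][j], D[i][j-1], D[i-1][j-1]). Filling the table (rows: prefixes of 'advuahngm', columns: prefixes of 'icevujahn'):
     ε  i  c  e  v  u  j  a  h  n
  ε  0  1  2  3  4  5  6  7  8  9
  a  1  1  2  3  4  5  6  6  7  8
  d  2  2  2  3  4  5  6  7  7  8
  v  3  3  3  3  3  4  5  6  7  8
  u  4  4  4  4  4  3  4  5  6  7
  a  5  5  5  5  5  4  4  4  5  6
  h  6  6  6  6  6  5  5  5  4  5
  n  7  7  7  7  7  6  6  6  5  4
  g  8  8  8  8  8  7  7  7  6  5
  m  9  9  9  9  9  8  8  8  7  6
The bottom-right entry gives D[9][9] = 6, so no sequence of fewer than 6 edits works. Backtracking through the table gives one optimal edit sequence (6 edits):
  advuahngm → iadvuahngm (ins i @1)
  iadvuahngm → icdvuahngm (sub a→c @2)
  icdvuahngm → icevuahngm (sub d→e @3)
  icevuahngm → icevujahngm (ins j @6)
  icevujahngm → icevujahnm (del g @10)
  icevujahnm → icevujahn (del m @10)
Edit distance = 6.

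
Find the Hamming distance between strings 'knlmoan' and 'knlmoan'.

Differing positions: none. Hamming distance = 0.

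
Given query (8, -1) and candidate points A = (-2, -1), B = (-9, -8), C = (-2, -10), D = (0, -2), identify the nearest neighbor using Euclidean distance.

Distances: d(A) = 10, d(B) ≈ 18.3848, d(C) ≈ 13.4536, d(D) ≈ 8.0623. Nearest: D = (0, -2) with distance 8.0623.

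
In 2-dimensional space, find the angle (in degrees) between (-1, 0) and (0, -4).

With u = (-1, 0), v = (0, -4):
u·v = (-1)·0 + 0·(-4) = 0 + 0 = 0.
|u| = √((-1)² + 0²) = √1, |v| = √(0² + (-4)²) = √16, so |u||v| = √(1·16) = √16 = 4.
cos θ = (u·v)/(|u||v|) = 0/4 = 0 (the vectors are orthogonal)
θ = arccos(0) = 90°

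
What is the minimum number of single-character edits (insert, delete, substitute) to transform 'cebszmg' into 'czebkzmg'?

Let D[i][j] be the edit distance between the first i characters of 'cebszmg' and the first j characters of 'czebkzmg', with D[i][0] = i, D[0][j] = j, and D[i][j] = D[i-1][j-1] if the characters match, else 1 + min(D[i-1][j], D[i][j-1], D[i-1][j-1]). Filling the table (rows: prefixes of 'cebszmg', columns: prefixes of 'czebkzmg'):
     ε  c  z  e  b  k  z  m  g
  ε  0  1  2  3  4  5  6  7  8
  c  1  0  1  2  3  4  5  6  7
  e  2  1  1  1  2  3  4  5  6
  b  3  2  2  2  1  2  3  4  5
  s  4  3  3  3  2  2  3  4  5
  z  5  4  3  4  3  3  2  3  4
  m  6  5  4  4  4  4  3  2  3
  g  7  6  5  5  5  5  4  3  2
The bottom-right entry gives D[7][8] = 2, so no sequence of fewer than 2 edits works. Backtracking through the table gives one optimal edit sequence (2 edits):
  cebszmg → czebszmg (ins z @2)
  czebszmg → czebkzmg (sub s→k @5)
Edit distance = 2.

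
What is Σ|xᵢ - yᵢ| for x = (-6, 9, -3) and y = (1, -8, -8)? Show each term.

Σ|x_i - y_i| = |-6 - 1| + |9 - (-8)| + |-3 - (-8)| = 7 + 17 + 5 = 29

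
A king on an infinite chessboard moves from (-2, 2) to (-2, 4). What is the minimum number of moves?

max(|x_i - y_i|) = max(|-2 - (-2)|, |2 - 4|) = max(0, 2) = 2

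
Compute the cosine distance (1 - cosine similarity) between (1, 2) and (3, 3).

With u = (1, 2), v = (3, 3):
u·v = 1·3 + 2·3 = 3 + 6 = 9.
|u| = √(1² + 2²) = √5, |v| = √(3² + 3²) = √18, so |u||v| = √(5·18) = √90.
cos θ = (u·v)/(|u||v|) = 9/√90 ≈ 0.9487
Cosine distance = 1 - cos θ ≈ 1 - 0.9487 = 0.0513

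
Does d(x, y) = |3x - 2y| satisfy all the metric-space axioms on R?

No. d fails symmetry: d(6, 7) = |3·6 - 2·7| = |4| = 4, but d(7, 6) = |3·7 - 2·6| = |9| = 9. Since 4 ≠ 9, d(x,y) ≠ d(y,x) in general.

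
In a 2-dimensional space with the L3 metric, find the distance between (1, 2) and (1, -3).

(Σ|x_i - y_i|^3)^(1/3) = (|1 - 1|^3 + |2 - (-3)|^3)^(1/3)
= (0^3 + 5^3)^(1/3) = (0 + 125)^(1/3) = (125)^(1/3) = 5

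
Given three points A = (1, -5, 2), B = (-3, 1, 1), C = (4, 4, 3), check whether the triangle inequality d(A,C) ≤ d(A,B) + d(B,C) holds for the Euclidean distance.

d(A,B) = √(4² + 6² + 1²) = √53 ≈ 7.2801, d(B,C) = √(7² + 3² + 2²) = √62 ≈ 7.874, d(A,C) = √(3² + 9² + 1²) = √91 ≈ 9.5394.
d(A,C) ≈ 9.5394 ≤ 7.2801 + 7.874 = 15.1541. Triangle inequality is satisfied.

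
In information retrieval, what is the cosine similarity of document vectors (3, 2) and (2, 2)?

With u = (3, 2), v = (2, 2):
u·v = 3·2 + 2·2 = 6 + 4 = 10.
|u| = √(3² + 2²) = √13, |v| = √(2² + 2²) = √8, so |u||v| = √(13·8) = √104.
cos θ = (u·v)/(|u||v|) = 10/√104 ≈ 0.9806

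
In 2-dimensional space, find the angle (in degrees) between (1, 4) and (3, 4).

With u = (1, 4), v = (3, 4):
u·v = 1·3 + 4·4 = 3 + 16 = 19.
|u| = √(1² + 4²) = √17, |v| = √(3² + 4²) = √25, so |u||v| = √(17·25) = √425.
cos θ = (u·v)/(|u||v|) = 19/√425 ≈ 0.921635
θ = arccos(0.921635) ≈ 22.83°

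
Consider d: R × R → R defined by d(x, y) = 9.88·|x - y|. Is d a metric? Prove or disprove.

Yes. Since |x - y| is a metric on R and 9.88 > 0, the positive scalar multiple 9.88·|x - y| is also a metric: scaling by a positive constant preserves non-negativity, identity (d=0 ⟺ |x-y|=0 ⟺ x=y), symmetry, and the triangle inequality.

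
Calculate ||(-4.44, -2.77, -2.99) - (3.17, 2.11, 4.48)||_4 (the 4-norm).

(Σ|x_i - y_i|^4)^(1/4) = (|-4.44 - 3.17|^4 + |-2.77 - 2.11|^4 + |-2.99 - 4.48|^4)^(1/4)
= (7.61^4 + 4.88^4 + 7.47^4)^(1/4) ≈ (3353.8113 + 567.1256 + 3113.7404)^(1/4) = (7034.6773)^(1/4) ≈ 9.1582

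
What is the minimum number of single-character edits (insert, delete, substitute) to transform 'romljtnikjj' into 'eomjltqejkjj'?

Let D[i][j] be the edit distance between the first i characters of 'romljtnikjj' and the first j characters of 'eomjltqejkjj', with D[i][0] = i, D[0][j] = j, and D[i][j] = D[i-1][j-1] if the characters match, else 1 + min(D[i-1][j], D[i][j-1], D[i-1][j-1]). Filling the table (rows: prefixes of 'romljtnikjj', columns: prefixes of 'eomjltqejkjj'):
     ε  e  o  m  j  l  t  q  e  j  k  j  j
  ε  0  1  2  3  4  5  6  7  8  9 10 11 12
  r  1  1  2  3  4  5  6  7  8  9 10 11 12
  o  2  2  1  2  3  4  5  6  7  8  9 10 11
  m  3  3  2  1  2  3  4  5  6  7  8  9 10
  l  4  4  3  2  2  2  3  4  5  6  7  8  9
  j  5  5  4  3  2  3  3  4  5  5  6  7  8
  t  6  6  5  4  3  3  3  4  5  6  6  7  8
  n  7  7  6  5  4  4  4  4  5  6  7  7  8
  i  8  8  7  6  5  5  5  5  5  6  7  8  8
  k  9  9  8  7  6  6  6  6  6  6  6  7  8
  j 10 10  9  8  7  7  7  7  7  6  7  6  7
  j 11 11 10  9  8  8  8  8  8  7  7  7  6
The bottom-right entry gives D[11][12] = 6, so no sequence of fewer than 6 edits works. Backtracking through the table gives one optimal edit sequence (6 edits):
  romljtnikjj → eomljtnikjj (sub r→e @1)
  eomljtnikjj → eomjljtnikjj (ins j @4)
  eomjljtnikjj → eomjlttnikjj (sub j→t @6)
  eomjlttnikjj → eomjltqnikjj (sub t→q @7)
  eomjltqnikjj → eomjltqeikjj (sub n→e @8)
  eomjltqeikjj → eomjltqejkjj (sub i→j @9)
Edit distance = 6.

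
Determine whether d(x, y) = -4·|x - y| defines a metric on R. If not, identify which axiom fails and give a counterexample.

No. With c = -4 < 0, d fails non-negativity: d(7, 13) = -4·|7 - 13| = -4·6 = -24 < 0.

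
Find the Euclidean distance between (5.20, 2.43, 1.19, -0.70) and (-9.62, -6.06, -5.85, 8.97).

√(Σ(x_i - y_i)²) = √((5.2 - (-9.62))² + (2.43 - (-6.06))² + (1.19 - (-5.85))² + (-0.7 - 8.97)²)
= √(14.82² + 8.49² + 7.04² + (-9.67)²) = √(219.6324 + 72.0801 + 49.5616 + 93.5089) = √434.783 ≈ 20.8515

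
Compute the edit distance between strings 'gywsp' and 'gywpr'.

Let D[i][j] be the edit distance between the first i characters of 'gywsp' and the first j characters of 'gywpr', with D[i][0] = i, D[0][j] = j, and D[i][j] = D[i-1][j-1] if the characters match, else 1 + min(D[i-1][j], D[i][j-1], D[i-1][j-1]). Filling the table (rows: prefixes of 'gywsp', columns: prefixes of 'gywpr'):
     ε  g  y  w  p  r
  ε  0  1  2  3  4  5
  g  1  0  1  2  3  4
  y  2  1  0  1  2  3
  w  3  2  1  0  1  2
  s  4  3  2  1  1  2
  p  5  4  3  2  1  2
The bottom-right entry gives D[5][5] = 2, so no sequence of fewer than 2 edits works. Backtracking through the table gives one optimal edit sequence (2 edits):
  gywsp → gywpp (sub s→p @4)
  gywpp → gywpr (sub p→r @5)
Edit distance = 2.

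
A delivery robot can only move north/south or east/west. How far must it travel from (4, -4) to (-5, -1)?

Σ|x_i - y_i| = |4 - (-5)| + |-4 - (-1)| = 9 + 3 = 12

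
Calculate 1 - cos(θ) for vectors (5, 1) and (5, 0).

With u = (5, 1), v = (5, 0):
u·v = 5·5 + 1·0 = 25 + 0 = 25.
|u| = √(5² + 1²) = √26, |v| = √(5² + 0²) = √25, so |u||v| = √(26·25) = √650.
cos θ = (u·v)/(|u||v|) = 25/√650 ≈ 0.9806
Cosine distance = 1 - cos θ ≈ 1 - 0.9806 = 0.0194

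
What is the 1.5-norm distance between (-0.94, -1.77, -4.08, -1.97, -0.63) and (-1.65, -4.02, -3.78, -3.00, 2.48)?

(Σ|x_i - y_i|^1.5)^(1/1.5) = (|-0.94 - (-1.65)|^1.5 + |-1.77 - (-4.02)|^1.5 + |-4.08 - (-3.78)|^1.5 + |-1.97 - (-3)|^1.5 + |-0.63 - 2.48|^1.5)^(1/1.5)
= (0.71^1.5 + 2.25^1.5 + 0.3^1.5 + 1.03^1.5 + 3.11^1.5)^(1/1.5) ≈ (0.5983 + 3.375 + 0.1643 + 1.0453 + 5.4845)^(1/1.5) = (10.6674)^(1/1.5) ≈ 4.8459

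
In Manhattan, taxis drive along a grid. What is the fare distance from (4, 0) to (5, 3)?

Σ|x_i - y_i| = |4 - 5| + |0 - 3| = 1 + 3 = 4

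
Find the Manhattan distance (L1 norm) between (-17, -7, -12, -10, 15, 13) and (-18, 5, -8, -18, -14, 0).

Σ|x_i - y_i| = |-17 - (-18)| + |-7 - 5| + |-12 - (-8)| + |-10 - (-18)| + |15 - (-14)| + |13 - 0| = 1 + 12 + 4 + 8 + 29 + 13 = 67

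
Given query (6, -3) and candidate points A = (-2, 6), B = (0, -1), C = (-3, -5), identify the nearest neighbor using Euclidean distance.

Distances: d(A) ≈ 12.0416, d(B) ≈ 6.3246, d(C) ≈ 9.2195. Nearest: B = (0, -1) with distance 6.3246.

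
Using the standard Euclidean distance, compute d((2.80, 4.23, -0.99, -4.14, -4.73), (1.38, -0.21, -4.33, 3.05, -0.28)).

(Σ|x_i - y_i|^2)^(1/2) = (|2.8 - 1.38|^2 + |4.23 - (-0.21)|^2 + |-0.99 - (-4.33)|^2 + |-4.14 - 3.05|^2 + |-4.73 - (-0.28)|^2)^(1/2)
= (1.42^2 + 4.44^2 + 3.34^2 + 7.19^2 + 4.45^2)^(1/2) = (2.0164 + 19.7136 + 11.1556 + 51.6961 + 19.8025)^(1/2) = (104.3842)^(1/2) ≈ 10.2169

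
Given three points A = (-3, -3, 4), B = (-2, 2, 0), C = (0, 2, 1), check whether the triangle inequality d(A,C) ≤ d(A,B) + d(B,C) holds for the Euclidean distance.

d(A,B) = √(1² + 5² + 4²) = √42 ≈ 6.4807, d(B,C) = √(2² + 0² + 1²) = √5 ≈ 2.2361, d(A,C) = √(3² + 5² + 3²) = √43 ≈ 6.5574.
d(A,C) ≈ 6.5574 ≤ 6.4807 + 2.2361 = 8.7168. Triangle inequality is satisfied.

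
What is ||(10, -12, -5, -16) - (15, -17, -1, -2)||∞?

max(|x_i - y_i|) = max(|10 - 15|, |-12 - (-17)|, |-5 - (-1)|, |-16 - (-2)|) = max(5, 5, 4, 14) = 14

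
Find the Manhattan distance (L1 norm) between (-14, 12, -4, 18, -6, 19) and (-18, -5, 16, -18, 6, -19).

Σ|x_i - y_i| = |-14 - (-18)| + |12 - (-5)| + |-4 - 16| + |18 - (-18)| + |-6 - 6| + |19 - (-19)| = 4 + 17 + 20 + 36 + 12 + 38 = 127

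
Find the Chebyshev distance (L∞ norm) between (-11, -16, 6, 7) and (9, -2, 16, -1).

max(|x_i - y_i|) = max(|-11 - 9|, |-16 - (-2)|, |6 - 16|, |7 - (-1)|) = max(20, 14, 10, 8) = 20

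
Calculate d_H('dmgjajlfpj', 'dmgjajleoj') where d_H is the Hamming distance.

Differing positions: 8, 9. Hamming distance = 2.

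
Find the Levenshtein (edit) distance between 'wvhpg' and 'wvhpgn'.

Let D[i][j] be the edit distance between the first i characters of 'wvhpg' and the first j characters of 'wvhpgn', with D[i][0] = i, D[0][j] = j, and D[i][j] = D[i-1][j-1] if the characters match, else 1 + min(D[i-1][j], D[i][j-1], D[i-1][j-1]). Filling the table (rows: prefixes of 'wvhpg', columns: prefixes of 'wvhpgn'):
     ε  w  v  h  p  g  n
  ε  0  1  2  3  4  5  6
  w  1  0  1  2  3  4  5
  v  2  1  0  1  2  3  4
  h  3  2  1  0  1  2  3
  p  4  3  2  1  0  1  2
  g  5  4  3  2  1  0  1
The bottom-right entry gives D[5][6] = 1, so no sequence of fewer than 1 edit works. Backtracking through the table gives one optimal edit sequence (1 edit):
  wvhpg → wvhpgn (ins n @6)
Edit distance = 1.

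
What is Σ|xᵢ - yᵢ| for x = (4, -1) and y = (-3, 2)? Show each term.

Σ|x_i - y_i| = |4 - (-3)| + |-1 - 2| = 7 + 3 = 10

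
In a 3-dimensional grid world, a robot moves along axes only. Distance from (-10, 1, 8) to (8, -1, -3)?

Σ|x_i - y_i| = |-10 - 8| + |1 - (-1)| + |8 - (-3)| = 18 + 2 + 11 = 31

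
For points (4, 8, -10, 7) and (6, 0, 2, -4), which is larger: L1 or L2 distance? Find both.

L1 = |4 - 6| + |8 - 0| + |-10 - 2| + |7 - (-4)| = 2 + 8 + 12 + 11 = 33
L2 = √(2² + 8² + 12² + 11²) = √333 ≈ 18.2483
L1 ≥ L2 always (equality iff movement is along one axis); L1 > L2 here.
Ratio L1/L2 = 33/√333 ≈ 1.8084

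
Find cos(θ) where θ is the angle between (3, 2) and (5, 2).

With u = (3, 2), v = (5, 2):
u·v = 3·5 + 2·2 = 15 + 4 = 19.
|u| = √(3² + 2²) = √13, |v| = √(5² + 2²) = √29, so |u||v| = √(13·29) = √377.
cos θ = (u·v)/(|u||v|) = 19/√377 ≈ 0.9785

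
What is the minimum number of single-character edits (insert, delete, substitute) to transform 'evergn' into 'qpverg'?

Let D[i][j] be the edit distance between the first i characters of 'evergn' and the first j characters of 'qpverg', with D[i][0] = i, D[0][j] = j, and D[i][j] = D[i-1][j-1] if the characters match, else 1 + min(D[i-1][j], D[i][j-1], D[i-1][j-1]). Filling the table (rows: prefixes of 'evergn', columns: prefixes of 'qpverg'):
     ε  q  p  v  e  r  g
  ε  0  1  2  3  4  5  6
  e  1  1  2  3  3  4  5
  v  2  2  2  2  3  4  5
  e  3  3  3  3  2  3  4
  r  4  4  4  4  3  2  3
  g  5  5  5  5  4  3  2
  n  6  6  6  6  5  4  3
The bottom-right entry gives D[6][6] = 3, so no sequence of fewer than 3 edits works. Backtracking through the table gives one optimal edit sequence (3 edits):
  evergn → qevergn (ins q @1)
  qevergn → qpvergn (sub e→p @2)
  qpvergn → qpverg (del n @7)
Edit distance = 3.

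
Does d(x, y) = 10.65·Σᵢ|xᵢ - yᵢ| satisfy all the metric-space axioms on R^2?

Yes. The L1 (Manhattan) norm induces a metric on R^2, and multiplying a metric by a positive constant 10.65 > 0 preserves all four axioms: non-negativity (10.65·||x-y|| ≥ 0), identity (10.65·||x-y|| = 0 ⟺ ||x-y|| = 0 ⟺ x = y), symmetry (||x-y|| = ||y-x||), and the triangle inequality (10.65·||x-z|| ≤ 10.65·||x-y|| + 10.65·||y-z||). So d is a metric.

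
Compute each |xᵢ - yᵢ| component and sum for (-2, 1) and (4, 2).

Σ|x_i - y_i| = |-2 - 4| + |1 - 2| = 6 + 1 = 7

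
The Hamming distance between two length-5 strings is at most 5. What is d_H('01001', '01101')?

Differing positions: 3. Hamming distance = 1. The maximum possible Hamming distance for length-5 strings is 5, so d_H/5 = 1/5 = 0.2.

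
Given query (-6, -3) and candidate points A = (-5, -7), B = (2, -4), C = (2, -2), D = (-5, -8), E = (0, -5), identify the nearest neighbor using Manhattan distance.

Distances: d(A) = 5, d(B) = 9, d(C) = 9, d(D) = 6, d(E) = 8. Nearest: A = (-5, -7) with distance 5.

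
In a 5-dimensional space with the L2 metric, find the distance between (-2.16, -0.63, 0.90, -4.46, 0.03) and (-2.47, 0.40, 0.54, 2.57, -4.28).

(Σ|x_i - y_i|^2)^(1/2) = (|-2.16 - (-2.47)|^2 + |-0.63 - 0.4|^2 + |0.9 - 0.54|^2 + |-4.46 - 2.57|^2 + |0.03 - (-4.28)|^2)^(1/2)
= (0.31^2 + 1.03^2 + 0.36^2 + 7.03^2 + 4.31^2)^(1/2) = (0.0961 + 1.0609 + 0.1296 + 49.4209 + 18.5761)^(1/2) = (69.2836)^(1/2) ≈ 8.3237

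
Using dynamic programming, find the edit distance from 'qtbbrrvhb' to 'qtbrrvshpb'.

Let D[i][j] be the edit distance between the first i characters of 'qtbbrrvhb' and the first j characters of 'qtbrrvshpb', with D[i][0] = i, D[0][j] = j, and D[i][j] = D[i-1][j-1] if the characters match, else 1 + min(D[i-1][j], D[i][j-1], D[i-1][j-1]). Filling the table (rows: prefixes of 'qtbbrrvhb', columns: prefixes of 'qtbrrvshpb'):
     ε  q  t  b  r  r  v  s  h  p  b
  ε  0  1  2  3  4  5  6  7  8  9 10
  q  1  0  1  2  3  4  5  6  7  8  9
  t  2  1  0  1  2  3  4  5  6  7  8
  b  3  2  1  0  1  2  3  4  5  6  7
  b  4  3  2  1  1  2  3  4  5  6  6
  r  5  4  3  2  1  1  2  3  4  5  6
  r  6  5  4  3  2  1  2  3  4  5  6
  v  7  6  5  4  3  2  1  2  3  4  5
  h  8  7  6  5  4  3  2  2  2  3  4
  b  9  8  7  6  5  4  3  3  3  3  3
The bottom-right entry gives D[9][10] = 3, so no sequence of fewer than 3 edits works. Backtracking through the table gives one optimal edit sequence (3 edits):
  qtbbrrvhb → qtbrrvhb (del b @3)
  qtbrrvhb → qtbrrvshb (ins s @7)
  qtbrrvshb → qtbrrvshpb (ins p @9)
Edit distance = 3.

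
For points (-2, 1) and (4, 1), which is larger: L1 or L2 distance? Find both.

L1 = |-2 - 4| + |1 - 1| = 6 + 0 = 6
L2 = √(6² + 0²) = √36 = 6
L1 ≥ L2 always (equality iff movement is along one axis); L1 = L2 here (movement is along a single axis).
Ratio L1/L2 = 6/6 = 1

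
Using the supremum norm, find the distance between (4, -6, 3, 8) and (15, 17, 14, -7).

max(|x_i - y_i|) = max(|4 - 15|, |-6 - 17|, |3 - 14|, |8 - (-7)|) = max(11, 23, 11, 15) = 23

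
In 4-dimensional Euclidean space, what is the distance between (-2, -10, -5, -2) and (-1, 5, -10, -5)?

√(Σ(x_i - y_i)²) = √((-2 - (-1))² + (-10 - 5)² + (-5 - (-10))² + (-2 - (-5))²)
= √((-1)² + (-15)² + 5² + 3²) = √(1 + 225 + 25 + 9) = √260 ≈ 16.1245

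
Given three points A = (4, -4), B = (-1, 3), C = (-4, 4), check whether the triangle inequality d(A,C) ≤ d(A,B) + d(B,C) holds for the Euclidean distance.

d(A,B) = √(5² + 7²) = √74 ≈ 8.6023, d(B,C) = √(3² + 1²) = √10 ≈ 3.1623, d(A,C) = √(8² + 8²) = √128 ≈ 11.3137.
d(A,C) ≈ 11.3137 ≤ 8.6023 + 3.1623 = 11.7646. Triangle inequality is satisfied.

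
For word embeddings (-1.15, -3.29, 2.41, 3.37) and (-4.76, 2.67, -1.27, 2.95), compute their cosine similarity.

With u = (-1.15, -3.29, 2.41, 3.37), v = (-4.76, 2.67, -1.27, 2.95):
u·v = (-1.15)·(-4.76) + (-3.29)·2.67 + 2.41·(-1.27) + 3.37·2.95 = 5.474 + (-8.7843) + (-3.0607) + 9.9415 = 3.5705.
|u| = √((-1.15)² + (-3.29)² + 2.41² + 3.37²) = √(1.3225 + 10.8241 + 5.8081 + 11.3569) = √29.3116, |v| = √((-4.76)² + 2.67² + (-1.27)² + 2.95²) = √(22.6576 + 7.1289 + 1.6129 + 8.7025) = √40.1019.
cos θ = (u·v)/(|u||v|) = 3.5705/(√29.3116·√40.1019) ≈ 0.1041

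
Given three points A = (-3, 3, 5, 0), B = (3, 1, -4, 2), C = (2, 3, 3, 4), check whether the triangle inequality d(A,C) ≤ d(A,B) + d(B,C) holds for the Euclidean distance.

d(A,B) = √(6² + 2² + 9² + 2²) = √125 ≈ 11.1803, d(B,C) = √(1² + 2² + 7² + 2²) = √58 ≈ 7.6158, d(A,C) = √(5² + 0² + 2² + 4²) = √45 ≈ 6.7082.
d(A,C) ≈ 6.7082 ≤ 11.1803 + 7.6158 = 18.7961. Triangle inequality is satisfied.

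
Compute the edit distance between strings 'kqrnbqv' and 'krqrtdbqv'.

Let D[i][j] be the edit distance between the first i characters of 'kqrnbqv' and the first j characters of 'krqrtdbqv', with D[i][0] = i, D[0][j] = j, and D[i][j] = D[i-1][j-1] if the characters match, else 1 + min(D[i-1][j], D[i][j-1], D[i-1][j-1]). Filling the table (rows: prefixes of 'kqrnbqv', columns: prefixes of 'krqrtdbqv'):
     ε  k  r  q  r  t  d  b  q  v
  ε  0  1  2  3  4  5  6  7  8  9
  k  1  0  1  2  3  4  5  6  7  8
  q  2  1  1  1  2  3  4  5  6  7
  r  3  2  1  2  1  2  3  4  5  6
  n  4  3  2  2  2  2  3  4  5  6
  b  5  4  3  3  3  3  3  3  4  5
  q  6  5  4  3  4  4  4  4  3  4
  v  7  6  5  4  4  5  5  5  4  3
The bottom-right entry gives D[7][9] = 3, so no sequence of fewer than 3 edits works. Backtracking through the table gives one optimal edit sequence (3 edits):
  kqrnbqv → krqrnbqv (ins r @2)
  krqrnbqv → krqrtnbqv (ins t @5)
  krqrtnbqv → krqrtdbqv (sub n→d @6)
Edit distance = 3.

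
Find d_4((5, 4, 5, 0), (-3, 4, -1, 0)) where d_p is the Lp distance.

(Σ|x_i - y_i|^4)^(1/4) = (|5 - (-3)|^4 + |4 - 4|^4 + |5 - (-1)|^4 + |0 - 0|^4)^(1/4)
= (8^4 + 0^4 + 6^4 + 0^4)^(1/4) = (4096 + 0 + 1296 + 0)^(1/4) = (5392)^(1/4) ≈ 8.5691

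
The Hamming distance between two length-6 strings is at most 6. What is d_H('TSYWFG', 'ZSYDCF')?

Differing positions: 1, 4, 5, 6. Hamming distance = 4. The maximum possible Hamming distance for length-6 strings is 6, so d_H/6 = 4/6 ≈ 0.6667.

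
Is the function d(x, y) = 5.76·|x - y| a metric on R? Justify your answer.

Yes. Since |x - y| is a metric on R and 5.76 > 0, the positive scalar multiple 5.76·|x - y| is also a metric: scaling by a positive constant preserves non-negativity, identity (d=0 ⟺ |x-y|=0 ⟺ x=y), symmetry, and the triangle inequality.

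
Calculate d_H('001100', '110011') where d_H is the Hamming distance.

Differing positions: 1, 2, 3, 4, 5, 6. Hamming distance = 6.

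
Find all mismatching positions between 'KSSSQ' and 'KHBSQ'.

Differing positions: 2, 3. Hamming distance = 2.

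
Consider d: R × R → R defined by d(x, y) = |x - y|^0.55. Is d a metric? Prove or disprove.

Yes. With 0 < p = 0.55 ≤ 1, d(x,y) = |x-y|^0.55 is a metric on R. Non-negativity and symmetry are immediate; |x-y|^0.55 = 0 ⟺ |x-y| = 0 ⟺ x = y. For the triangle inequality, the function t ↦ t^0.55 is subadditive on [0,∞) when p ≤ 1, so |x-z|^0.55 ≤ (|x-y| + |y-z|)^0.55 ≤ |x-y|^0.55 + |y-z|^0.55.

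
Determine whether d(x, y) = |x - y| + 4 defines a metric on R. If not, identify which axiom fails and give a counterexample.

No. d fails identity of indiscernibles (specifically d(x,x) = 0): d(5, 5) = |5 - 5| + 4 = 0 + 4 = 4 ≠ 0.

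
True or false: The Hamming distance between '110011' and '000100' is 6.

Differing positions: 1, 2, 4, 5, 6. Hamming distance = 5, so the claim that d_H = 6 is false.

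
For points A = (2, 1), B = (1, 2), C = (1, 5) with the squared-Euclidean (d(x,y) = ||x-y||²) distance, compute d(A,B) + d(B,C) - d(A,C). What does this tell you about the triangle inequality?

d(A,B) = 1² + 1² = 2, d(B,C) = 0² + 3² = 9, d(A,C) = 1² + 4² = 17.
d(A,B) + d(B,C) - d(A,C) = 2 + 9 - 17 = 11 - 17 = -6. This is < 0, so the triangle inequality FAILS for these points (squared-Euclidean is not a metric).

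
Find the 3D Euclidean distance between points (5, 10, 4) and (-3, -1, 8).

√(Σ(x_i - y_i)²) = √((5 - (-3))² + (10 - (-1))² + (4 - 8)²)
= √(8² + 11² + (-4)²) = √(64 + 121 + 16) = √201 ≈ 14.1774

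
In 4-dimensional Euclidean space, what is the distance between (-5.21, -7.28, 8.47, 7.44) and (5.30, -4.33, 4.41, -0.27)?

√(Σ(x_i - y_i)²) = √((-5.21 - 5.3)² + (-7.28 - (-4.33))² + (8.47 - 4.41)² + (7.44 - (-0.27))²)
= √((-10.51)² + (-2.95)² + 4.06² + 7.71²) = √(110.4601 + 8.7025 + 16.4836 + 59.4441) = √195.0903 ≈ 13.9675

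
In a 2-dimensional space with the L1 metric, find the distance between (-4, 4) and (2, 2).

Σ|x_i - y_i| = |-4 - 2| + |4 - 2| = 6 + 2 = 8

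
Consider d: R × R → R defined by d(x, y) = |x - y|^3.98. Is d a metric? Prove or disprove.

No. d(x,y) = |x-y|^3.98 fails the triangle inequality since p = 3.98 > 1. Counterexample: x = -4, y = 3, z = 5. d(x,z) = |-4 - 5|^3.98 = 9^3.98 ≈ 6278.9234, but d(x,y) + d(y,z) = 7^3.98 + 2^3.98 ≈ 2309.3523 + 15.7797 = 2325.132. Since 6278.9234 > 2325.132, the triangle inequality is violated.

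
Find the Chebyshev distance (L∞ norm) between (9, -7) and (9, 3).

max(|x_i - y_i|) = max(|9 - 9|, |-7 - 3|) = max(0, 10) = 10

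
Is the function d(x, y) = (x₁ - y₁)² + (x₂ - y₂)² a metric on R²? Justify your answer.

No. The squared Euclidean distance fails the triangle inequality. Counterexample: x = (0, 0), y = (3, 3), z = (6, 6). d(x,z) = 6² + 6² = 72, but d(x,y) + d(y,z) = (3² + 3²) + (3² + 3²) = 18 + 18 = 36. Since 72 > 36, the triangle inequality is violated. (Note: √d, the ordinary Euclidean distance, IS a metric.)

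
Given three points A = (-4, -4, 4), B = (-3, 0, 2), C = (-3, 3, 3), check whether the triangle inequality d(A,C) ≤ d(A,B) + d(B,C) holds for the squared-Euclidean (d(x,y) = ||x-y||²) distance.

d(A,B) = 1² + 4² + 2² = 21, d(B,C) = 0² + 3² + 1² = 10, d(A,C) = 1² + 7² + 1² = 51.
d(A,C) = 51 > 21 + 10 = 31. Triangle inequality is VIOLATED. (Squared-Euclidean is not a metric — this is a counterexample.)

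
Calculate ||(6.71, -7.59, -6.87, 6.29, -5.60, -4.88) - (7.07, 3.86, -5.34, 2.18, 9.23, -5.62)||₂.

√(Σ(x_i - y_i)²) = √((6.71 - 7.07)² + (-7.59 - 3.86)² + (-6.87 - (-5.34))² + (6.29 - 2.18)² + (-5.6 - 9.23)² + (-4.88 - (-5.62))²)
= √((-0.36)² + (-11.45)² + (-1.53)² + 4.11² + (-14.83)² + 0.74²) = √(0.1296 + 131.1025 + 2.3409 + 16.8921 + 219.9289 + 0.5476) = √370.9416 ≈ 19.2598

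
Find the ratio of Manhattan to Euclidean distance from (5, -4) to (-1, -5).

L1 = |5 - (-1)| + |-4 - (-5)| = 6 + 1 = 7
L2 = √(6² + 1²) = √37 ≈ 6.0828
L1 ≥ L2 always (equality iff movement is along one axis); L1 > L2 here.
Ratio L1/L2 = 7/√37 ≈ 1.1508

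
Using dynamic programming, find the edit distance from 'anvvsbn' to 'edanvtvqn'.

Let D[i][j] be the edit distance between the first i characters of 'anvvsbn' and the first j characters of 'edanvtvqn', with D[i][0] = i, D[0][j] = j, and D[i][j] = D[i-1][j-1] if the characters match, else 1 + min(D[i-1][j], D[i][j-1], D[i-1][j-1]). Filling the table (rows: prefixes of 'anvvsbn', columns: prefixes of 'edanvtvqn'):
     ε  e  d  a  n  v  t  v  q  n
  ε  0  1  2  3  4  5  6  7  8  9
  a  1  1  2  2  3  4  5  6  7  8
  n  2  2  2  3  2  3  4  5  6  7
  v  3  3  3  3  3  2  3  4  5  6
  v  4  4  4  4  4  3  3  3  4  5
  s  5  5  5  5  5  4  4  4  4  5
  b  6  6  6  6  6  5  5  5  5  5
  n  7  7  7  7  6  6  6  6  6  5
The bottom-right entry gives D[7][9] = 5, so no sequence of fewer than 5 edits works. Backtracking through the table gives one optimal edit sequence (5 edits):
  anvvsbn → eanvvsbn (ins e @1)
  eanvvsbn → edanvvsbn (ins d @2)
  edanvvsbn → edanvtsbn (sub v→t @6)
  edanvtsbn → edanvtvbn (sub s→v @7)
  edanvtvbn → edanvtvqn (sub b→q @8)
Edit distance = 5.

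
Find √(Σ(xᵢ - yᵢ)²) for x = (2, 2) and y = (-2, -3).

√(Σ(x_i - y_i)²) = √((2 - (-2))² + (2 - (-3))²)
= √(4² + 5²) = √(16 + 25) = √41 ≈ 6.4031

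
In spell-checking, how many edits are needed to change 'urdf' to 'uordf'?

Let D[i][j] be the edit distance between the first i characters of 'urdf' and the first j characters of 'uordf', with D[i][0] = i, D[0][j] = j, and D[i][j] = D[i-1][j-1] if the characters match, else 1 + min(D[i-1][j], D[i][j-1], D[i-1][j-1]). Filling the table (rows: prefixes of 'urdf', columns: prefixes of 'uordf'):
     ε  u  o  r  d  f
  ε  0  1  2  3  4  5
  u  1  0  1  2  3  4
  r  2  1  1  1  2  3
  d  3  2  2  2  1  2
  f  4  3  3  3  2  1
The bottom-right entry gives D[4][5] = 1, so no sequence of fewer than 1 edit works. Backtracking through the table gives one optimal edit sequence (1 edit):
  urdf → uordf (ins o @2)
Edit distance = 1.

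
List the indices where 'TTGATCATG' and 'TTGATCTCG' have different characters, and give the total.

Differing positions: 7, 8. Hamming distance = 2.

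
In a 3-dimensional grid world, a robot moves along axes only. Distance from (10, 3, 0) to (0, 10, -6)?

Σ|x_i - y_i| = |10 - 0| + |3 - 10| + |0 - (-6)| = 10 + 7 + 6 = 23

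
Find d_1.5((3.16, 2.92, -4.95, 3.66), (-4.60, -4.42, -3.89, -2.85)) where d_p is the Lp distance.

(Σ|x_i - y_i|^1.5)^(1/1.5) = (|3.16 - (-4.6)|^1.5 + |2.92 - (-4.42)|^1.5 + |-4.95 - (-3.89)|^1.5 + |3.66 - (-2.85)|^1.5)^(1/1.5)
= (7.76^1.5 + 7.34^1.5 + 1.06^1.5 + 6.51^1.5)^(1/1.5) ≈ (21.6169 + 19.8858 + 1.0913 + 16.6101)^(1/1.5) = (59.2041)^(1/1.5) ≈ 15.1904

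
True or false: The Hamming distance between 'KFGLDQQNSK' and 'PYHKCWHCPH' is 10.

Differing positions: 1, 2, 3, 4, 5, 6, 7, 8, 9, 10. Hamming distance = 10, so the claim is true.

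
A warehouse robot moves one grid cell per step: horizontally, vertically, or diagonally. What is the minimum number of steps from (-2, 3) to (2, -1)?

max(|x_i - y_i|) = max(|-2 - 2|, |3 - (-1)|) = max(4, 4) = 4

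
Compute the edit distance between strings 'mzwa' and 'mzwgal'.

Let D[i][j] be the edit distance between the first i characters of 'mzwa' and the first j characters of 'mzwgal', with D[i][0] = i, D[0][j] = j, and D[i][j] = D[i-1][j-1] if the characters match, else 1 + min(D[i-1][j], D[i][j-1], D[i-1][j-1]). Filling the table (rows: prefixes of 'mzwa', columns: prefixes of 'mzwgal'):
     ε  m  z  w  g  a  l
  ε  0  1  2  3  4  5  6
  m  1  0  1  2  3  4  5
  z  2  1  0  1  2  3  4
  w  3  2  1  0  1  2  3
  a  4  3  2  1  1  1  2
The bottom-right entry gives D[4][6] = 2, so no sequence of fewer than 2 edits works. Backtracking through the table gives one optimal edit sequence (2 edits):
  mzwa → mzwga (ins g @4)
  mzwga → mzwgal (ins l @6)
Edit distance = 2.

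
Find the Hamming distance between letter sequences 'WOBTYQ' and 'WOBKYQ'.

Differing positions: 4. Hamming distance = 1.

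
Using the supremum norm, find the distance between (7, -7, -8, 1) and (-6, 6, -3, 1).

max(|x_i - y_i|) = max(|7 - (-6)|, |-7 - 6|, |-8 - (-3)|, |1 - 1|) = max(13, 13, 5, 0) = 13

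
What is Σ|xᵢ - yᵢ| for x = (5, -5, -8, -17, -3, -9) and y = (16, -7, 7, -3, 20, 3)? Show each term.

Σ|x_i - y_i| = |5 - 16| + |-5 - (-7)| + |-8 - 7| + |-17 - (-3)| + |-3 - 20| + |-9 - 3| = 11 + 2 + 15 + 14 + 23 + 12 = 77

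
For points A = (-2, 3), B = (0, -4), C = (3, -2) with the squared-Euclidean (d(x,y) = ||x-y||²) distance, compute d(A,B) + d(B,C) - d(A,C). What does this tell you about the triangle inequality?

d(A,B) = 2² + 7² = 53, d(B,C) = 3² + 2² = 13, d(A,C) = 5² + 5² = 50.
d(A,B) + d(B,C) - d(A,C) = 53 + 13 - 50 = 66 - 50 = 16. This is ≥ 0, so the triangle inequality holds for these points.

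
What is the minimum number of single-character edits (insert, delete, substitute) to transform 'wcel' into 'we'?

Let D[i][j] be the edit distance between the first i characters of 'wcel' and the first j characters of 'we', with D[i][0] = i, D[0][j] = j, and D[i][j] = D[i-1][j-1] if the characters match, else 1 + min(D[i-1][j], D[i][j-1], D[i-1][j-1]). Filling the table (rows: prefixes of 'wcel', columns: prefixes of 'we'):
     ε  w  e
  ε  0  1  2
  w  1  0  1
  c  2  1  1
  e  3  2  1
  l  4  3  2
The bottom-right entry gives D[4][2] = 2, so no sequence of fewer than 2 edits works. Backtracking through the table gives one optimal edit sequence (2 edits):
  wcel → wel (del c @2)
  wel → we (del l @3)
Edit distance = 2.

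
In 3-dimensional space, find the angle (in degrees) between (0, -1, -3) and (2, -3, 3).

With u = (0, -1, -3), v = (2, -3, 3):
u·v = 0·2 + (-1)·(-3) + (-3)·3 = 0 + 3 + (-9) = -6.
|u| = √(0² + (-1)² + (-3)²) = √10, |v| = √(2² + (-3)² + 3²) = √22, so |u||v| = √(10·22) = √220.
cos θ = (u·v)/(|u||v|) = -6/√220 ≈ -0.40452
θ = arccos(-0.40452) ≈ 113.86°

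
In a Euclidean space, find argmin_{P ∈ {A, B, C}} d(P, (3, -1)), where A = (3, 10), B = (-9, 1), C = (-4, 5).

Distances: d(A) = 11, d(B) ≈ 12.1655, d(C) ≈ 9.2195. Nearest: C = (-4, 5) with distance 9.2195.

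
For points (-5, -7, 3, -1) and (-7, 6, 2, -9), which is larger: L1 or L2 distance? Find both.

L1 = |-5 - (-7)| + |-7 - 6| + |3 - 2| + |-1 - (-9)| = 2 + 13 + 1 + 8 = 24
L2 = √(2² + 13² + 1² + 8²) = √238 ≈ 15.4272
L1 ≥ L2 always (equality iff movement is along one axis); L1 > L2 here.
Ratio L1/L2 = 24/√238 ≈ 1.5557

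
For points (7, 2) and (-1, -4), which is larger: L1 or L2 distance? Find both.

L1 = |7 - (-1)| + |2 - (-4)| = 8 + 6 = 14
L2 = √(8² + 6²) = √100 = 10
L1 ≥ L2 always (equality iff movement is along one axis); L1 > L2 here.
Ratio L1/L2 = 14/10 = 1.4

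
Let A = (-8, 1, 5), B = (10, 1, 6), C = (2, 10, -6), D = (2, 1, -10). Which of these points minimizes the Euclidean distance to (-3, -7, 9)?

Distances: d(A) ≈ 10.247, d(B) ≈ 15.5563, d(C) ≈ 23.2164, d(D) ≈ 21.2132. Nearest: A = (-8, 1, 5) with distance 10.247.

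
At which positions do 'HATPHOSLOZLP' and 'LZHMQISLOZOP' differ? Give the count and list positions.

Differing positions: 1, 2, 3, 4, 5, 6, 11. Hamming distance = 7.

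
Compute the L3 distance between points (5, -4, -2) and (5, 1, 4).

(Σ|x_i - y_i|^3)^(1/3) = (|5 - 5|^3 + |-4 - 1|^3 + |-2 - 4|^3)^(1/3)
= (0^3 + 5^3 + 6^3)^(1/3) = (0 + 125 + 216)^(1/3) = (341)^(1/3) ≈ 6.9864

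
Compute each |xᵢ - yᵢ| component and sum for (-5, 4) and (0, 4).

Σ|x_i - y_i| = |-5 - 0| + |4 - 4| = 5 + 0 = 5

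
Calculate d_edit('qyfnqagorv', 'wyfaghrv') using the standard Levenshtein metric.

Let D[i][j] be the edit distance between the first i characters of 'qyfnqagorv' and the first j characters of 'wyfaghrv', with D[i][0] = i, D[0][j] = j, and D[i][j] = D[i-1][j-1] if the characters match, else 1 + min(D[i-1][j], D[i][j-1], D[i-1][j-1]). Filling the table (rows: prefixes of 'qyfnqagorv', columns: prefixes of 'wyfaghrv'):
     ε  w  y  f  a  g  h  r  v
  ε  0  1  2  3  4  5  6  7  8
  q  1  1  2  3  4  5  6  7  8
  y  2  2  1  2  3  4  5  6  7
  f  3  3  2  1  2  3  4  5  6
  n  4  4  3  2  2  3  4  5  6
  q  5  5  4  3  3  3  4  5  6
  a  6  6  5  4  3  4  4  5  6
  g  7  7  6  5  4  3  4  5  6
  o  8  8  7  6  5  4  4  5  6
  r  9  9  8  7  6  5  5  4  5
  v 10 10  9  8  7  6  6  5  4
The bottom-right entry gives D[10][8] = 4, so no sequence of fewer than 4 edits works. Backtracking through the table gives one optimal edit sequence (4 edits):
  qyfnqagorv → wyfnqagorv (sub q→w @1)
  wyfnqagorv → wyfqagorv (del n @4)
  wyfqagorv → wyfagorv (del q @4)
  wyfagorv → wyfaghrv (sub o→h @6)
Edit distance = 4.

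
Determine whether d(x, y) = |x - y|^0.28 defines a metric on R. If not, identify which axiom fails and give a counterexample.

Yes. With 0 < p = 0.28 ≤ 1, d(x,y) = |x-y|^0.28 is a metric on R. Non-negativity and symmetry are immediate; |x-y|^0.28 = 0 ⟺ |x-y| = 0 ⟺ x = y. For the triangle inequality, the function t ↦ t^0.28 is subadditive on [0,∞) when p ≤ 1, so |x-z|^0.28 ≤ (|x-y| + |y-z|)^0.28 ≤ |x-y|^0.28 + |y-z|^0.28.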